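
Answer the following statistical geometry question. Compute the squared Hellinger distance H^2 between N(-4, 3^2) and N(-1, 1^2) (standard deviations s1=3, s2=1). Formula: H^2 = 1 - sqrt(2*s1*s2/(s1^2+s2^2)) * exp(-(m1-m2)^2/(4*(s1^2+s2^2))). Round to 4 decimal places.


Squared Hellinger distance for Gaussians:
H^2 = 1 - sqrt(2*s1*s2/(s1^2+s2^2)) * exp(-(m1-m2)^2/(4*(s1^2+s2^2))).
s1^2 = 9, s2^2 = 1, s1^2+s2^2 = 10.
sqrt(2*3*1/(10)) = 0.774597.
(m1-m2)^2 = (-3)^2 = 9.
exp(-9/(4*10)) = exp(-0.225) = 0.798516.
H^2 = 1 - 0.774597*0.798516 = 0.3815

0.3815


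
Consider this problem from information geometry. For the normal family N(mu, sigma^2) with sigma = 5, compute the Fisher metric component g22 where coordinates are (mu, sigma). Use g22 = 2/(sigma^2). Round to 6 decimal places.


For the 2-parameter normal family, the Fisher metric has:
  g11 = 1/sigma^2, g22 = 2/sigma^2.
sigma = 5, sigma^2 = 25.
g22 = 0.080000

0.080000


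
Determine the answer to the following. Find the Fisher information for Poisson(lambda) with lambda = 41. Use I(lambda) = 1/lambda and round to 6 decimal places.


Fisher information for Poisson: I(lambda) = 1/lambda.
lambda = 41.
I(lambda) = 1/41 = 0.024390

0.024390


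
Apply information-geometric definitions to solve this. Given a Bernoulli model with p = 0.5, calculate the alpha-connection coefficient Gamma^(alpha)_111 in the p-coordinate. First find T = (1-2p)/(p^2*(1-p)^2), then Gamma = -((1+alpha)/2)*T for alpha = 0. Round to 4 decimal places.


Skewness (Amari-Chentsov) tensor: T = (1-2p)/(p^2*(1-p)^2).
p = 0.5, 1-2p = 0.0, p^2 = 0.25, (1-p)^2 = 0.25.
T = 0.0/(0.25 * 0.25) = 0.0.
In the p-coordinate, Gamma^(alpha) = Gamma^(0) - (alpha/2)*T with Gamma^(0) = (1/2)*g'(p) = -T/2,
so Gamma^(alpha) = -((1+alpha)/2)*T.
alpha = 0, -(1+alpha)/2 = -0.5.
Gamma = -0.5 * 0.0 = 0.0000

0.0000


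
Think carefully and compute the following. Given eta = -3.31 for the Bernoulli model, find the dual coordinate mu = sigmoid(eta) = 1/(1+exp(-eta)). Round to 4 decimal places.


Dual coordinate (expectation parameter) for Bernoulli:
mu = 1/(1+exp(-eta)).
eta = -3.31.
exp(-eta) = exp(3.31) = 27.385125.
mu = 1/(1+27.385125) = 0.0352

0.0352


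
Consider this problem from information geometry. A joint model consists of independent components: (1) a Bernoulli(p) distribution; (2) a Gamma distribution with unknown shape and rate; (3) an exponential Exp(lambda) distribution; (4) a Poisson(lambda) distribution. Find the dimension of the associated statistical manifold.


The dimension of a statistical manifold equals the number of free
(independent) real parameters of the model. For a product of independent
blocks the parameter counts add.
- Bernoulli (p): 1.
- Gamma (shape, rate): 2.
- exponential (lambda): 1.
- Poisson (lambda): 1.
Total = 1 + 2 + 1 + 1 = 5.
Dimension = 5

5


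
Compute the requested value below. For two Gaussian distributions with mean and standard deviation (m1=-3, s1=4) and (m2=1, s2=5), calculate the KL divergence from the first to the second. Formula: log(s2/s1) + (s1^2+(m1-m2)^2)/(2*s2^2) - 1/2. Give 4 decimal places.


KL divergence between normal distributions:
KL = log(s2/s1) + (s1^2 + (m1-m2)^2)/(2*s2^2) - 1/2.
log(5/4) = 0.223144.
(4^2 + (-3-1)^2)/(2*5^2) = (16 + 16)/50 = 0.64.
KL = 0.223144 + 0.64 - 0.5 = 0.3631

0.3631


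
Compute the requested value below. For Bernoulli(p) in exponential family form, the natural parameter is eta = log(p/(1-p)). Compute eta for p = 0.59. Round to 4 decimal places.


Natural parameter for Bernoulli: eta = log(p/(1-p)).
p = 0.59, 1-p = 0.41.
p/(1-p) = 1.439024.
eta = log(1.439024) = 0.3640

0.3640


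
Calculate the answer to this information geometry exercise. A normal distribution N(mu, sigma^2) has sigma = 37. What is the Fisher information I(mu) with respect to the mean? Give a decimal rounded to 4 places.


The Fisher information for the mean of a normal distribution is I(mu) = 1/sigma^2.
sigma = 37, so sigma^2 = 1369.
I(mu) = 1/1369 = 0.0007

0.0007


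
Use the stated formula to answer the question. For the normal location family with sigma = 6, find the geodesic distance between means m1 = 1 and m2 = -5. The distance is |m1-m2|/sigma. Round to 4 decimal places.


On the fixed-variance normal subfamily, geodesic distance = |m1-m2|/sigma.
|1 - -5| = 6.
sigma = 6.
d = 6/6 = 1.0000

1.0000


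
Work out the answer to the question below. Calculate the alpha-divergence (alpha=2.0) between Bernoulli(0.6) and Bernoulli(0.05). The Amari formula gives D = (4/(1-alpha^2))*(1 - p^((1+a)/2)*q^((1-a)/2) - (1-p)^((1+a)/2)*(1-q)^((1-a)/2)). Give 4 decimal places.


Amari alpha-divergence:
D = (4/(1-alpha^2))*(1 - p^((1+a)/2)*q^((1-a)/2) - (1-p)^((1+a)/2)*(1-q)^((1-a)/2)).
alpha = 2.0, p = 0.6, q = 0.05.
e1 = (1+alpha)/2 = 1.5, e2 = (1-alpha)/2 = -0.5.
t1 = p^e1 * q^e2 = 0.6^1.5 * 0.05^-0.5 = 2.078461.
t2 = (1-p)^e1 * (1-q)^e2 = 0.4^1.5 * 0.95^-0.5 = 0.259554.
4/(1-alpha^2) = -1.333333.
D = -1.333333*(1 - 2.078461 - 0.259554) = 1.7840

1.7840


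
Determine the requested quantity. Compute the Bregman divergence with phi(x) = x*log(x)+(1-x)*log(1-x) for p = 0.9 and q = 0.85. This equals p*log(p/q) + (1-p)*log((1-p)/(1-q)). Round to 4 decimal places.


Bregman divergence with negative entropy generator:
D = p*log(p/q) + (1-p)*log((1-p)/(1-q)).
p = 0.9, q = 0.85.
p*log(p/q) = 0.9*log(0.9/0.85) = 0.051443.
(1-p)*log((1-p)/(1-q)) = 0.1*log(0.1/0.15) = -0.040547.
D = 0.051443 + -0.040547 = 0.0109

0.0109


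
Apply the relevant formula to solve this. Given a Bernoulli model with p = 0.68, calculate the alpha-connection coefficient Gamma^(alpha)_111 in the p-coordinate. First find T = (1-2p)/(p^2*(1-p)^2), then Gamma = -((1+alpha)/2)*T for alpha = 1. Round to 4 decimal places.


Skewness (Amari-Chentsov) tensor: T = (1-2p)/(p^2*(1-p)^2).
p = 0.68, 1-2p = -0.36, p^2 = 0.4624, (1-p)^2 = 0.1024.
T = -0.36/(0.4624 * 0.1024) = -7.602995.
In the p-coordinate, Gamma^(alpha) = Gamma^(0) - (alpha/2)*T with Gamma^(0) = (1/2)*g'(p) = -T/2,
so Gamma^(alpha) = -((1+alpha)/2)*T.
alpha = 1, -(1+alpha)/2 = -1.0.
Gamma = -1.0 * -7.602995 = 7.6030

7.6030


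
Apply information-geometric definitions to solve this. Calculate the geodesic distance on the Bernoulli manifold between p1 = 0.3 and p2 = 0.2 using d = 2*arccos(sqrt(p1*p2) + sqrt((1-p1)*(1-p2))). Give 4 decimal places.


Geodesic distance on Bernoulli manifold:
d(p1,p2) = 2*arccos(sqrt(p1*p2) + sqrt((1-p1)*(1-p2))).
sqrt(p1*p2) = sqrt(0.3*0.2) = 0.244949.
sqrt((1-p1)*(1-p2)) = sqrt(0.7*0.8) = 0.748331.
arg = 0.244949 + 0.748331 = 0.99328.
d = 2*arccos(0.99328) = 0.2320

0.2320


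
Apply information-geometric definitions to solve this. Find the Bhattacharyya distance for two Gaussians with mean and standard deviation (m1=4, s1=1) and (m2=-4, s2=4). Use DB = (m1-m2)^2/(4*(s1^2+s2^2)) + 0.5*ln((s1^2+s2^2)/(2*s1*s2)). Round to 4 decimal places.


Bhattacharyya distance between two Gaussians:
DB = (m1-m2)^2/(4*(s1^2+s2^2)) + (1/2)*ln((s1^2+s2^2)/(2*s1*s2)).
(m1-m2)^2 = (8)^2 = 64.
s1^2+s2^2 = 1 + 16 = 17.
term1 = 64/68 = 0.941176.
term2 = 0.5*ln(17/8.0) = 0.376886.
DB = 0.941176 + 0.376886 = 1.3181

1.3181


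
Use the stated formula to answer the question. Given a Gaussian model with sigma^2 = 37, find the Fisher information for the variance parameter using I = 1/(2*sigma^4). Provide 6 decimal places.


Fisher information for variance: I(sigma^2) = 1/(2*sigma^4).
sigma^2 = 37, so sigma^4 = 1369.
I = 1/(2*1369) = 1/2738 = 0.000365

0.000365


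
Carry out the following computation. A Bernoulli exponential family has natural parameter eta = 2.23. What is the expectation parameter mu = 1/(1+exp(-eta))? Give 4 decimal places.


Dual coordinate (expectation parameter) for Bernoulli:
mu = 1/(1+exp(-eta)).
eta = 2.23.
exp(-eta) = exp(-2.23) = 0.107528.
mu = 1/(1+0.107528) = 0.9029

0.9029


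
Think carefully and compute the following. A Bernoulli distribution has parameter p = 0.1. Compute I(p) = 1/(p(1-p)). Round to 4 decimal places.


For Bernoulli(p), Fisher information is I(p) = 1/(p*(1-p)).
p = 0.1, 1-p = 0.9.
p*(1-p) = 0.09.
I(p) = 1/0.09 = 11.1111

11.1111


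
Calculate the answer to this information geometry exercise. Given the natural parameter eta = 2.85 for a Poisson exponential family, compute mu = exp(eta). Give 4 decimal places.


Expectation parameter for Poisson exponential family:
mu = exp(eta).
eta = 2.85.
mu = exp(2.85) = 17.2878

17.2878


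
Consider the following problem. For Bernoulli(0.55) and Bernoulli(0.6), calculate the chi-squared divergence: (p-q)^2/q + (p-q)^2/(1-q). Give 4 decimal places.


Chi-squared divergence between Bernoulli distributions:
chi^2 = (p-q)^2/q + (p-q)^2/(1-q).
p = 0.55, q = 0.6, p-q = -0.05.
(p-q)^2 = 0.0025.
term1 = 0.0025/0.6 = 0.004167.
term2 = 0.0025/0.4 = 0.00625.
chi^2 = 0.004167 + 0.00625 = 0.0104

0.0104


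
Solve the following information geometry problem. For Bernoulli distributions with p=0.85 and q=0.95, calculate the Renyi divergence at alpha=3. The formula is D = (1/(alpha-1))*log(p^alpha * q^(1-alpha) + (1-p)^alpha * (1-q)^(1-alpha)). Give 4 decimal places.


Renyi divergence of order alpha between Bernoulli distributions:
D = (1/(alpha-1))*log(p^alpha * q^(1-alpha) + (1-p)^alpha * (1-q)^(1-alpha)).
alpha = 3, p = 0.85, q = 0.95.
p^alpha * q^(1-alpha) = 0.85^3 * 0.95^-2 = 0.680471.
(1-p)^alpha * (1-q)^(1-alpha) = 0.15^3 * 0.05^-2 = 1.35.
sum = 0.680471 + 1.35 = 2.030471.
D = (1/2)*log(2.030471) = 0.3541

0.3541


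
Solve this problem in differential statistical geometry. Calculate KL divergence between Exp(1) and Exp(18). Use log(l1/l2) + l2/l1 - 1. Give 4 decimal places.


KL divergence for exponential family:
KL = log(l1/l2) + l2/l1 - 1.
log(1/18) = -2.890372.
18/1 = 18.0.
KL = -2.890372 + 18.0 - 1 = 14.1096

14.1096


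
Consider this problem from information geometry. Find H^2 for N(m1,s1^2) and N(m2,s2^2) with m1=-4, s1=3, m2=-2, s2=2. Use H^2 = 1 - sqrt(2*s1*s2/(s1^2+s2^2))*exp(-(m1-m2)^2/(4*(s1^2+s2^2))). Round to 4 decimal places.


Squared Hellinger distance for Gaussians:
H^2 = 1 - sqrt(2*s1*s2/(s1^2+s2^2)) * exp(-(m1-m2)^2/(4*(s1^2+s2^2))).
s1^2 = 9, s2^2 = 4, s1^2+s2^2 = 13.
sqrt(2*3*2/(13)) = 0.960769.
(m1-m2)^2 = (-2)^2 = 4.
exp(-4/(4*13)) = exp(-0.076923) = 0.925961.
H^2 = 1 - 0.960769*0.925961 = 0.1104

0.1104


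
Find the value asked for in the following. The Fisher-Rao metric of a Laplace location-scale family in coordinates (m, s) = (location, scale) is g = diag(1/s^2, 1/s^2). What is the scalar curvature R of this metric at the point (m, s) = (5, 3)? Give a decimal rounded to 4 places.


The metric has the form g = (A dm^2 + B ds^2)/s^2 with A = 1, B = 1.
Substitute u = sqrt(A/B)*m: g = B*(du^2 + ds^2)/s^2, i.e. B times the
Poincare upper half-plane metric, which has constant Gaussian curvature -1.
Scaling a 2D metric by a constant c divides the Gaussian curvature by c,
so K = -1/B = -1/(1) = -1.0000 everywhere (the point (m, s) = (5, 3) is irrelevant:
the curvature is constant).
Scalar curvature in dimension 2: R = 2K = -2/(1) = -2.0000.

-2.0000


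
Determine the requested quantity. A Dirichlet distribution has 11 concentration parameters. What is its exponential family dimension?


Exponential family dimension calculation:
Dirichlet with 11 components has 11 natural parameters.

11


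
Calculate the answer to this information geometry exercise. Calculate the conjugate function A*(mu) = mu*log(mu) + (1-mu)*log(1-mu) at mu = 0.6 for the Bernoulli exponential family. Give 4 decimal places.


Legendre transform for Bernoulli:
A*(mu) = mu*log(mu) + (1-mu)*log(1-mu).
mu = 0.6, 1-mu = 0.4.
mu*log(mu) = 0.6*log(0.6) = -0.306495.
(1-mu)*log(1-mu) = 0.4*log(0.4) = -0.366516.
A* = -0.306495 + -0.366516 = -0.6730

-0.6730


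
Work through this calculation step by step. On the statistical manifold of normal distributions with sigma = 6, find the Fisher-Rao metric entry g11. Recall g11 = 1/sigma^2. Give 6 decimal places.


For the 2-parameter normal family, the Fisher metric has:
  g11 = 1/sigma^2, g22 = 2/sigma^2.
sigma = 6, sigma^2 = 36.
g11 = 0.027778

0.027778


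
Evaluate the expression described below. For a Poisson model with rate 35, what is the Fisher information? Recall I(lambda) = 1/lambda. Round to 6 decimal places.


Fisher information for Poisson: I(lambda) = 1/lambda.
lambda = 35.
I(lambda) = 1/35 = 0.028571

0.028571


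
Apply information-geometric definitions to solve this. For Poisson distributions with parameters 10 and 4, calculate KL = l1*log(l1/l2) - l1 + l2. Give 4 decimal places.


KL divergence for Poisson:
KL = l1*log(l1/l2) - l1 + l2.
l1 = 10, l2 = 4.
log(10/4) = 0.916291.
l1*log(l1/l2) = 10 * 0.916291 = 9.162907.
KL = 9.162907 - 10 + 4 = 3.1629

3.1629


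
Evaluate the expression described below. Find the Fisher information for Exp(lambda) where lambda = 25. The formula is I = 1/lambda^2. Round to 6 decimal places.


Fisher information for exponential: I(lambda) = 1/lambda^2.
lambda = 25, lambda^2 = 625.
I = 1/625 = 0.001600

0.001600


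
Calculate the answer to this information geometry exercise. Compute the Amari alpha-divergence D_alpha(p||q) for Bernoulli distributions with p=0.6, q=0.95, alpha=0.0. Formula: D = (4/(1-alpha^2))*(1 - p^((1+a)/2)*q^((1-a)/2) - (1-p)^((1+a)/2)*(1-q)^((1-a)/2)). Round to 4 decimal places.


Amari alpha-divergence:
D = (4/(1-alpha^2))*(1 - p^((1+a)/2)*q^((1-a)/2) - (1-p)^((1+a)/2)*(1-q)^((1-a)/2)).
alpha = 0.0, p = 0.6, q = 0.95.
e1 = (1+alpha)/2 = 0.5, e2 = (1-alpha)/2 = 0.5.
t1 = p^e1 * q^e2 = 0.6^0.5 * 0.95^0.5 = 0.754983.
t2 = (1-p)^e1 * (1-q)^e2 = 0.4^0.5 * 0.05^0.5 = 0.141421.
4/(1-alpha^2) = 4.0.
D = 4.0*(1 - 0.754983 - 0.141421) = 0.4144

0.4144


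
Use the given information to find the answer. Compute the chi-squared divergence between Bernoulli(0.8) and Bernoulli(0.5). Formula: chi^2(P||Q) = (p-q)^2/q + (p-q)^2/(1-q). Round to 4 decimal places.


Chi-squared divergence between Bernoulli distributions:
chi^2 = (p-q)^2/q + (p-q)^2/(1-q).
p = 0.8, q = 0.5, p-q = 0.3.
(p-q)^2 = 0.09.
term1 = 0.09/0.5 = 0.18.
term2 = 0.09/0.5 = 0.18.
chi^2 = 0.18 + 0.18 = 0.3600

0.3600


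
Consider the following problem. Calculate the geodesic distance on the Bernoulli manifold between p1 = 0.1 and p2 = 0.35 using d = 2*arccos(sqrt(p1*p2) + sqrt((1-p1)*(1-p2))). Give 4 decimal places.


Geodesic distance on Bernoulli manifold:
d(p1,p2) = 2*arccos(sqrt(p1*p2) + sqrt((1-p1)*(1-p2))).
sqrt(p1*p2) = sqrt(0.1*0.35) = 0.187083.
sqrt((1-p1)*(1-p2)) = sqrt(0.9*0.65) = 0.764853.
arg = 0.187083 + 0.764853 = 0.951936.
d = 2*arccos(0.951936) = 0.6226

0.6226


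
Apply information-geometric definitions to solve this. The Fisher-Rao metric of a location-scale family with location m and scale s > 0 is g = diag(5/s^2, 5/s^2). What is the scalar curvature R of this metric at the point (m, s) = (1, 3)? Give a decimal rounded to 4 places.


The metric has the form g = (A dm^2 + B ds^2)/s^2 with A = 5, B = 5.
Substitute u = sqrt(A/B)*m: g = B*(du^2 + ds^2)/s^2, i.e. B times the
Poincare upper half-plane metric, which has constant Gaussian curvature -1.
Scaling a 2D metric by a constant c divides the Gaussian curvature by c,
so K = -1/B = -1/(5) = -0.2000 everywhere (the point (m, s) = (1, 3) is irrelevant:
the curvature is constant).
Scalar curvature in dimension 2: R = 2K = -2/(5) = -0.4000.

-0.4000


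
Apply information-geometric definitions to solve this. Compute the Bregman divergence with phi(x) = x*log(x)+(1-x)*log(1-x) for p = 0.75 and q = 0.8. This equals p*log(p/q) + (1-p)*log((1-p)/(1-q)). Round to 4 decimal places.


Bregman divergence with negative entropy generator:
D = p*log(p/q) + (1-p)*log((1-p)/(1-q)).
p = 0.75, q = 0.8.
p*log(p/q) = 0.75*log(0.75/0.8) = -0.048404.
(1-p)*log((1-p)/(1-q)) = 0.25*log(0.25/0.2) = 0.055786.
D = -0.048404 + 0.055786 = 0.0074

0.0074


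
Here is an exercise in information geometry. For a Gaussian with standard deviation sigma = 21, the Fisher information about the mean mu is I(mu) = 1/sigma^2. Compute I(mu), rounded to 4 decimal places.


The Fisher information for the mean of a normal distribution is I(mu) = 1/sigma^2.
sigma = 21, so sigma^2 = 441.
I(mu) = 1/441 = 0.0023

0.0023


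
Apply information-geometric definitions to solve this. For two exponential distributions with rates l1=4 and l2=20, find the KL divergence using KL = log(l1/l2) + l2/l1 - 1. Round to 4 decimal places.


KL divergence for exponential family:
KL = log(l1/l2) + l2/l1 - 1.
log(4/20) = -1.609438.
20/4 = 5.0.
KL = -1.609438 + 5.0 - 1 = 2.3906

2.3906


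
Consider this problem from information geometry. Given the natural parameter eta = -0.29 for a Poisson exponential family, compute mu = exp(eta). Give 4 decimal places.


Expectation parameter for Poisson exponential family:
mu = exp(eta).
eta = -0.29.
mu = exp(-0.29) = 0.7483

0.7483


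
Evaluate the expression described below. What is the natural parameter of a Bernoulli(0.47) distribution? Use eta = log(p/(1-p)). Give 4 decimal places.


Natural parameter for Bernoulli: eta = log(p/(1-p)).
p = 0.47, 1-p = 0.53.
p/(1-p) = 0.886792.
eta = log(0.886792) = -0.1201

-0.1201


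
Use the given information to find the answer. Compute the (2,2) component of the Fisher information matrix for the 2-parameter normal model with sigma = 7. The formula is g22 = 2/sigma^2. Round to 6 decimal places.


For the 2-parameter normal family, the Fisher metric has:
  g11 = 1/sigma^2, g22 = 2/sigma^2.
sigma = 7, sigma^2 = 49.
g22 = 0.040816

0.040816


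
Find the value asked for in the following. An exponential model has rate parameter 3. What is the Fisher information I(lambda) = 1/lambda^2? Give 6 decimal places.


Fisher information for exponential: I(lambda) = 1/lambda^2.
lambda = 3, lambda^2 = 9.
I = 1/9 = 0.111111

0.111111


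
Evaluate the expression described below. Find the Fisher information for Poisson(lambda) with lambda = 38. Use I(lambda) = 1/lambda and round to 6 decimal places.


Fisher information for Poisson: I(lambda) = 1/lambda.
lambda = 38.
I(lambda) = 1/38 = 0.026316

0.026316


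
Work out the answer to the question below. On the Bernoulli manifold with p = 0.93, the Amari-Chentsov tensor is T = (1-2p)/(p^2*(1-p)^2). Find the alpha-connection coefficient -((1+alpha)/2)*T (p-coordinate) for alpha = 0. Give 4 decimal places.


Skewness (Amari-Chentsov) tensor: T = (1-2p)/(p^2*(1-p)^2).
p = 0.93, 1-2p = -0.86, p^2 = 0.8649, (1-p)^2 = 0.0049.
T = -0.86/(0.8649 * 0.0049) = -202.92543.
In the p-coordinate, Gamma^(alpha) = Gamma^(0) - (alpha/2)*T with Gamma^(0) = (1/2)*g'(p) = -T/2,
so Gamma^(alpha) = -((1+alpha)/2)*T.
alpha = 0, -(1+alpha)/2 = -0.5.
Gamma = -0.5 * -202.92543 = 101.4627

101.4627


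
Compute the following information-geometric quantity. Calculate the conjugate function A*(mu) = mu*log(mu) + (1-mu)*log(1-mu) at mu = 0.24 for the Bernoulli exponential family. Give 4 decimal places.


Legendre transform for Bernoulli:
A*(mu) = mu*log(mu) + (1-mu)*log(1-mu).
mu = 0.24, 1-mu = 0.76.
mu*log(mu) = 0.24*log(0.24) = -0.342508.
(1-mu)*log(1-mu) = 0.76*log(0.76) = -0.208572.
A* = -0.342508 + -0.208572 = -0.5511

-0.5511


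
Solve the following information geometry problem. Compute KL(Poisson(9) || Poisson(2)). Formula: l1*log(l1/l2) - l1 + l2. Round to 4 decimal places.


KL divergence for Poisson:
KL = l1*log(l1/l2) - l1 + l2.
l1 = 9, l2 = 2.
log(9/2) = 1.504077.
l1*log(l1/l2) = 9 * 1.504077 = 13.536697.
KL = 13.536697 - 9 + 2 = 6.5367

6.5367


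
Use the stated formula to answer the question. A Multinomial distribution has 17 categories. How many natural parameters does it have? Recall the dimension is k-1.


Exponential family dimension calculation:
For Multinomial with k=17 categories, dim = k-1 = 16.

16


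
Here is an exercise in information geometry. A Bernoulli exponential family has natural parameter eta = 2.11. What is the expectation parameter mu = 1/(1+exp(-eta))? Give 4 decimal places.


Dual coordinate (expectation parameter) for Bernoulli:
mu = 1/(1+exp(-eta)).
eta = 2.11.
exp(-eta) = exp(-2.11) = 0.121238.
mu = 1/(1+0.121238) = 0.8919

0.8919


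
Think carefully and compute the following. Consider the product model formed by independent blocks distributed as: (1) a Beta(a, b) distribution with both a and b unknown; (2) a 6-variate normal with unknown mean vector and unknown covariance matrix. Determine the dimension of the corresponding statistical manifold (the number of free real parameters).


The dimension of a statistical manifold equals the number of free
(independent) real parameters of the model. For a product of independent
blocks the parameter counts add.
- Beta (a, b): 2.
- 6-variate normal: 6 (mean) + 6*7/2 = 21 (symmetric covariance) = 27.
Total = 2 + 27 = 29.
Dimension = 29

29


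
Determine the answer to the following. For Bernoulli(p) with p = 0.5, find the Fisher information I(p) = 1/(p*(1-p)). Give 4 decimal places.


For Bernoulli(p), Fisher information is I(p) = 1/(p*(1-p)).
p = 0.5, 1-p = 0.5.
p*(1-p) = 0.25.
I(p) = 1/0.25 = 4.0000

4.0000


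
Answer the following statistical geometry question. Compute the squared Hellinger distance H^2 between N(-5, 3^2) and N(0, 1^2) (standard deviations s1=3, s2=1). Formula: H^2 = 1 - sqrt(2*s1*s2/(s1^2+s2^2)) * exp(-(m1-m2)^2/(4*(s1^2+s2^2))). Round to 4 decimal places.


Squared Hellinger distance for Gaussians:
H^2 = 1 - sqrt(2*s1*s2/(s1^2+s2^2)) * exp(-(m1-m2)^2/(4*(s1^2+s2^2))).
s1^2 = 9, s2^2 = 1, s1^2+s2^2 = 10.
sqrt(2*3*1/(10)) = 0.774597.
(m1-m2)^2 = (-5)^2 = 25.
exp(-25/(4*10)) = exp(-0.625) = 0.535261.
H^2 = 1 - 0.774597*0.535261 = 0.5854

0.5854


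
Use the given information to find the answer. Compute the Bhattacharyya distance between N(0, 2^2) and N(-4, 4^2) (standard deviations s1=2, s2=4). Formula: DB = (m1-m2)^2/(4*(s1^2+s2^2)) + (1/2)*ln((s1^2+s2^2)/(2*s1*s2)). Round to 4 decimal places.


Bhattacharyya distance between two Gaussians:
DB = (m1-m2)^2/(4*(s1^2+s2^2)) + (1/2)*ln((s1^2+s2^2)/(2*s1*s2)).
(m1-m2)^2 = (4)^2 = 16.
s1^2+s2^2 = 4 + 16 = 20.
term1 = 16/80 = 0.2.
term2 = 0.5*ln(20/16.0) = 0.111572.
DB = 0.2 + 0.111572 = 0.3116

0.3116


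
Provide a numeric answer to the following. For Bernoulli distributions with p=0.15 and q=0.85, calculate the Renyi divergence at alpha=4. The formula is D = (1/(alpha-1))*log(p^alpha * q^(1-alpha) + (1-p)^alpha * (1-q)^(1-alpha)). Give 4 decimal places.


Renyi divergence of order alpha between Bernoulli distributions:
D = (1/(alpha-1))*log(p^alpha * q^(1-alpha) + (1-p)^alpha * (1-q)^(1-alpha)).
alpha = 4, p = 0.15, q = 0.85.
p^alpha * q^(1-alpha) = 0.15^4 * 0.85^-3 = 0.000824.
(1-p)^alpha * (1-q)^(1-alpha) = 0.85^4 * 0.15^-3 = 154.668519.
sum = 0.000824 + 154.668519 = 154.669343.
D = (1/3)*log(154.669343) = 1.6804

1.6804


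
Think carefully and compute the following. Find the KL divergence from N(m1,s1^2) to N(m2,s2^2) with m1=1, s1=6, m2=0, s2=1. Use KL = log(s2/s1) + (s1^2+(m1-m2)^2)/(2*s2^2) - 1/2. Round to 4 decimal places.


KL divergence between normal distributions:
KL = log(s2/s1) + (s1^2 + (m1-m2)^2)/(2*s2^2) - 1/2.
log(1/6) = -1.791759.
(6^2 + (1-0)^2)/(2*1^2) = (36 + 1)/2 = 18.5.
KL = -1.791759 + 18.5 - 0.5 = 16.2082

16.2082


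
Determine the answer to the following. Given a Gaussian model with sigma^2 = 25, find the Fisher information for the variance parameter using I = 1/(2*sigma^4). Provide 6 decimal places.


Fisher information for variance: I(sigma^2) = 1/(2*sigma^4).
sigma^2 = 25, so sigma^4 = 625.
I = 1/(2*625) = 1/1250 = 0.000800

0.000800


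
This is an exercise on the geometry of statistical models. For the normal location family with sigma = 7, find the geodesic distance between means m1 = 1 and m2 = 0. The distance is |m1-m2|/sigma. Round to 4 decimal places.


On the fixed-variance normal subfamily, geodesic distance = |m1-m2|/sigma.
|1 - 0| = 1.
sigma = 7.
d = 1/7 = 0.1429

0.1429


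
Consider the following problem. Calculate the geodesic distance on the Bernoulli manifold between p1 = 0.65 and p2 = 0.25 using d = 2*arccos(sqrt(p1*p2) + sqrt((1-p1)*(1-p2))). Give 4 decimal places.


Geodesic distance on Bernoulli manifold:
d(p1,p2) = 2*arccos(sqrt(p1*p2) + sqrt((1-p1)*(1-p2))).
sqrt(p1*p2) = sqrt(0.65*0.25) = 0.403113.
sqrt((1-p1)*(1-p2)) = sqrt(0.35*0.75) = 0.512348.
arg = 0.403113 + 0.512348 = 0.91546.
d = 2*arccos(0.91546) = 0.8283

0.8283


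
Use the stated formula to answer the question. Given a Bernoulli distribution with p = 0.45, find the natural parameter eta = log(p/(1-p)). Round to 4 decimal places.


Natural parameter for Bernoulli: eta = log(p/(1-p)).
p = 0.45, 1-p = 0.55.
p/(1-p) = 0.818182.
eta = log(0.818182) = -0.2007

-0.2007


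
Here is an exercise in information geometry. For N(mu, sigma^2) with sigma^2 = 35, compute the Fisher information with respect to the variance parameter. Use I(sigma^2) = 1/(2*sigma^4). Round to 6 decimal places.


Fisher information for variance: I(sigma^2) = 1/(2*sigma^4).
sigma^2 = 35, so sigma^4 = 1225.
I = 1/(2*1225) = 1/2450 = 0.000408

0.000408


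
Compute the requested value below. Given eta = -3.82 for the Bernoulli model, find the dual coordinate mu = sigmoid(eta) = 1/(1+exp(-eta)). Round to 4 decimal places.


Dual coordinate (expectation parameter) for Bernoulli:
mu = 1/(1+exp(-eta)).
eta = -3.82.
exp(-eta) = exp(3.82) = 45.604208.
mu = 1/(1+45.604208) = 0.0215

0.0215


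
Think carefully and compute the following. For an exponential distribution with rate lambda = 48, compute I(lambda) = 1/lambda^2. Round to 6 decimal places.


Fisher information for exponential: I(lambda) = 1/lambda^2.
lambda = 48, lambda^2 = 2304.
I = 1/2304 = 0.000434

0.000434


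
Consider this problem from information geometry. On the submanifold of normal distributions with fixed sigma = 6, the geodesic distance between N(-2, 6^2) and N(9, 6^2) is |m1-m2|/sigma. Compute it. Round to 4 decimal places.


On the fixed-variance normal subfamily, geodesic distance = |m1-m2|/sigma.
|-2 - 9| = 11.
sigma = 6.
d = 11/6 = 1.8333

1.8333


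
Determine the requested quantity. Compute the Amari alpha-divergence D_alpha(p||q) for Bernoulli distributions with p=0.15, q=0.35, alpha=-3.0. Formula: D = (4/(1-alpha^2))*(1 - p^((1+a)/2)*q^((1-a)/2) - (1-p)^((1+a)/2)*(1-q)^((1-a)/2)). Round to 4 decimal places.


Amari alpha-divergence:
D = (4/(1-alpha^2))*(1 - p^((1+a)/2)*q^((1-a)/2) - (1-p)^((1+a)/2)*(1-q)^((1-a)/2)).
alpha = -3.0, p = 0.15, q = 0.35.
e1 = (1+alpha)/2 = -1.0, e2 = (1-alpha)/2 = 2.0.
t1 = p^e1 * q^e2 = 0.15^-1.0 * 0.35^2.0 = 0.816667.
t2 = (1-p)^e1 * (1-q)^e2 = 0.85^-1.0 * 0.65^2.0 = 0.497059.
4/(1-alpha^2) = -0.5.
D = -0.5*(1 - 0.816667 - 0.497059) = 0.1569

0.1569


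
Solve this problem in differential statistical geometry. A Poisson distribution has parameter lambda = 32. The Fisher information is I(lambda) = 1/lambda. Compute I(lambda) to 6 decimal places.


Fisher information for Poisson: I(lambda) = 1/lambda.
lambda = 32.
I(lambda) = 1/32 = 0.031250

0.031250


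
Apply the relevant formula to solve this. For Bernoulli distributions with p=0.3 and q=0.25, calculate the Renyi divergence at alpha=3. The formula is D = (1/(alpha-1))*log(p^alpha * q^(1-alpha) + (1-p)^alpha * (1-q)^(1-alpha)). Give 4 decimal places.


Renyi divergence of order alpha between Bernoulli distributions:
D = (1/(alpha-1))*log(p^alpha * q^(1-alpha) + (1-p)^alpha * (1-q)^(1-alpha)).
alpha = 3, p = 0.3, q = 0.25.
p^alpha * q^(1-alpha) = 0.3^3 * 0.25^-2 = 0.432.
(1-p)^alpha * (1-q)^(1-alpha) = 0.7^3 * 0.75^-2 = 0.609778.
sum = 0.432 + 0.609778 = 1.041778.
D = (1/2)*log(1.041778) = 0.0205

0.0205


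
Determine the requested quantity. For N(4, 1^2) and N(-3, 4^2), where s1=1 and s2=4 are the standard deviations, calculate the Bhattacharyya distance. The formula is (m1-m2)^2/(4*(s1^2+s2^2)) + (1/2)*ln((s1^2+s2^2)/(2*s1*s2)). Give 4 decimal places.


Bhattacharyya distance between two Gaussians:
DB = (m1-m2)^2/(4*(s1^2+s2^2)) + (1/2)*ln((s1^2+s2^2)/(2*s1*s2)).
(m1-m2)^2 = (7)^2 = 49.
s1^2+s2^2 = 1 + 16 = 17.
term1 = 49/68 = 0.720588.
term2 = 0.5*ln(17/8.0) = 0.376886.
DB = 0.720588 + 0.376886 = 1.0975

1.0975


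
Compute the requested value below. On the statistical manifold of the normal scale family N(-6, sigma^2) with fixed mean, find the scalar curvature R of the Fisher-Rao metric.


This family has a single free parameter, so its statistical manifold
is 1-dimensional. The Riemann curvature tensor of any 1-dimensional
Riemannian manifold vanishes identically, so R = 0.

0


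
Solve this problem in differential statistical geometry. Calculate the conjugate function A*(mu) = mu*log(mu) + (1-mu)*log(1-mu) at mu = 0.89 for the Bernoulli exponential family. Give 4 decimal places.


Legendre transform for Bernoulli:
A*(mu) = mu*log(mu) + (1-mu)*log(1-mu).
mu = 0.89, 1-mu = 0.11.
mu*log(mu) = 0.89*log(0.89) = -0.103715.
(1-mu)*log(1-mu) = 0.11*log(0.11) = -0.2428.
A* = -0.103715 + -0.2428 = -0.3465

-0.3465


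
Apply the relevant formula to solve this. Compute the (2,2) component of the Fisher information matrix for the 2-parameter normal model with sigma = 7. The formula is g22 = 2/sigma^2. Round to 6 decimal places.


For the 2-parameter normal family, the Fisher metric has:
  g11 = 1/sigma^2, g22 = 2/sigma^2.
sigma = 7, sigma^2 = 49.
g22 = 0.040816

0.040816


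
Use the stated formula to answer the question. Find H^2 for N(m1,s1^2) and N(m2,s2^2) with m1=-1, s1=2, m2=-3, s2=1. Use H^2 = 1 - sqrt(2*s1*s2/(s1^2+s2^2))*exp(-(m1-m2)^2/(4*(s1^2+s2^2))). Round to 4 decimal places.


Squared Hellinger distance for Gaussians:
H^2 = 1 - sqrt(2*s1*s2/(s1^2+s2^2)) * exp(-(m1-m2)^2/(4*(s1^2+s2^2))).
s1^2 = 4, s2^2 = 1, s1^2+s2^2 = 5.
sqrt(2*2*1/(5)) = 0.894427.
(m1-m2)^2 = (2)^2 = 4.
exp(-4/(4*5)) = exp(-0.2) = 0.818731.
H^2 = 1 - 0.894427*0.818731 = 0.2677

0.2677


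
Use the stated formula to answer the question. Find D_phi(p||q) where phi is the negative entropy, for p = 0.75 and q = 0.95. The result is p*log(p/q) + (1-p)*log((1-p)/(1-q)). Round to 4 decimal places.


Bregman divergence with negative entropy generator:
D = p*log(p/q) + (1-p)*log((1-p)/(1-q)).
p = 0.75, q = 0.95.
p*log(p/q) = 0.75*log(0.75/0.95) = -0.177292.
(1-p)*log((1-p)/(1-q)) = 0.25*log(0.25/0.05) = 0.402359.
D = -0.177292 + 0.402359 = 0.2251

0.2251


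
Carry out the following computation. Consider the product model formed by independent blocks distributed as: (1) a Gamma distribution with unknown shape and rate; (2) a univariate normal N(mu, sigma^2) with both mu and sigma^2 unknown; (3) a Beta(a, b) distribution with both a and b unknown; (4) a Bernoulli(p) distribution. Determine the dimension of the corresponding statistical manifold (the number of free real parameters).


The dimension of a statistical manifold equals the number of free
(independent) real parameters of the model. For a product of independent
blocks the parameter counts add.
- Gamma (shape, rate): 2.
- normal (mu, sigma^2): 2.
- Beta (a, b): 2.
- Bernoulli (p): 1.
Total = 2 + 2 + 2 + 1 = 7.
Dimension = 7

7


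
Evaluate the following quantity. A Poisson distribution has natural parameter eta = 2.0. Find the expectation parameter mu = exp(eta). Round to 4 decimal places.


Expectation parameter for Poisson exponential family:
mu = exp(eta).
eta = 2.0.
mu = exp(2.0) = 7.3891

7.3891


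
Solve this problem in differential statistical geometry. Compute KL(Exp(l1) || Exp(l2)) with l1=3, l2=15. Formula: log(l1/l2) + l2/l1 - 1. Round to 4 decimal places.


KL divergence for exponential family:
KL = log(l1/l2) + l2/l1 - 1.
log(3/15) = -1.609438.
15/3 = 5.0.
KL = -1.609438 + 5.0 - 1 = 2.3906

2.3906


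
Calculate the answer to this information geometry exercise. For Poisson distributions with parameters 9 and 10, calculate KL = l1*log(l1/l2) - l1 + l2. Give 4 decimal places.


KL divergence for Poisson:
KL = l1*log(l1/l2) - l1 + l2.
l1 = 9, l2 = 10.
log(9/10) = -0.105361.
l1*log(l1/l2) = 9 * -0.105361 = -0.948245.
KL = -0.948245 - 9 + 10 = 0.0518

0.0518


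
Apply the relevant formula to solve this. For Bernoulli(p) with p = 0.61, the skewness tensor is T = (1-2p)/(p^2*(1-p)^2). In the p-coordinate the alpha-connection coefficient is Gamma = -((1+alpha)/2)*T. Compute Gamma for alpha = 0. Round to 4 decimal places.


Skewness (Amari-Chentsov) tensor: T = (1-2p)/(p^2*(1-p)^2).
p = 0.61, 1-2p = -0.22, p^2 = 0.3721, (1-p)^2 = 0.1521.
T = -0.22/(0.3721 * 0.1521) = -3.887172.
In the p-coordinate, Gamma^(alpha) = Gamma^(0) - (alpha/2)*T with Gamma^(0) = (1/2)*g'(p) = -T/2,
so Gamma^(alpha) = -((1+alpha)/2)*T.
alpha = 0, -(1+alpha)/2 = -0.5.
Gamma = -0.5 * -3.887172 = 1.9436

1.9436


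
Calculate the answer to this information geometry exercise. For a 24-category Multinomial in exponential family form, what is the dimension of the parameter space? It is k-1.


Exponential family dimension calculation:
For Multinomial with k=24 categories, dim = k-1 = 23.

23


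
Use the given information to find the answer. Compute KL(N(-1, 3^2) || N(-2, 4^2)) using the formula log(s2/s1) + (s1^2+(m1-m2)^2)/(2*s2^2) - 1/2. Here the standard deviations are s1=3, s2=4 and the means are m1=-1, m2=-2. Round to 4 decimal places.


KL divergence between normal distributions:
KL = log(s2/s1) + (s1^2 + (m1-m2)^2)/(2*s2^2) - 1/2.
log(4/3) = 0.287682.
(3^2 + (-1--2)^2)/(2*4^2) = (9 + 1)/32 = 0.3125.
KL = 0.287682 + 0.3125 - 0.5 = 0.1002

0.1002


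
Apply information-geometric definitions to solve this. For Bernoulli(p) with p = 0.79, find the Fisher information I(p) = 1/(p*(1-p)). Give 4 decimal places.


For Bernoulli(p), Fisher information is I(p) = 1/(p*(1-p)).
p = 0.79, 1-p = 0.21.
p*(1-p) = 0.1659.
I(p) = 1/0.1659 = 6.0277

6.0277


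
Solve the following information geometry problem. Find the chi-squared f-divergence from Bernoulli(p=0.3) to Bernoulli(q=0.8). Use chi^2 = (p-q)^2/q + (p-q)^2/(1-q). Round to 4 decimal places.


Chi-squared divergence between Bernoulli distributions:
chi^2 = (p-q)^2/q + (p-q)^2/(1-q).
p = 0.3, q = 0.8, p-q = -0.5.
(p-q)^2 = 0.25.
term1 = 0.25/0.8 = 0.3125.
term2 = 0.25/0.2 = 1.25.
chi^2 = 0.3125 + 1.25 = 1.5625

1.5625


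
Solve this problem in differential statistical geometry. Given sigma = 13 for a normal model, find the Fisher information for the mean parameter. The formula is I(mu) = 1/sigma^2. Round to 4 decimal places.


The Fisher information for the mean of a normal distribution is I(mu) = 1/sigma^2.
sigma = 13, so sigma^2 = 169.
I(mu) = 1/169 = 0.0059

0.0059


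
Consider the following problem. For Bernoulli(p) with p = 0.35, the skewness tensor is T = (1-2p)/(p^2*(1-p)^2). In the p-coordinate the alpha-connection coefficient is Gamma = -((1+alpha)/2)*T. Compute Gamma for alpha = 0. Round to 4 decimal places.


Skewness (Amari-Chentsov) tensor: T = (1-2p)/(p^2*(1-p)^2).
p = 0.35, 1-2p = 0.3, p^2 = 0.1225, (1-p)^2 = 0.4225.
T = 0.3/(0.1225 * 0.4225) = 5.796401.
In the p-coordinate, Gamma^(alpha) = Gamma^(0) - (alpha/2)*T with Gamma^(0) = (1/2)*g'(p) = -T/2,
so Gamma^(alpha) = -((1+alpha)/2)*T.
alpha = 0, -(1+alpha)/2 = -0.5.
Gamma = -0.5 * 5.796401 = -2.8982

-2.8982


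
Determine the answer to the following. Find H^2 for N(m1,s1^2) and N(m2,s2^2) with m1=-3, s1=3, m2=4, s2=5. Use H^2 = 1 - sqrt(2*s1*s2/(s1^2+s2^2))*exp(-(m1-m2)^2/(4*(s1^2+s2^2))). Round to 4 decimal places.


Squared Hellinger distance for Gaussians:
H^2 = 1 - sqrt(2*s1*s2/(s1^2+s2^2)) * exp(-(m1-m2)^2/(4*(s1^2+s2^2))).
s1^2 = 9, s2^2 = 25, s1^2+s2^2 = 34.
sqrt(2*3*5/(34)) = 0.939336.
(m1-m2)^2 = (-7)^2 = 49.
exp(-49/(4*34)) = exp(-0.360294) = 0.697471.
H^2 = 1 - 0.939336*0.697471 = 0.3448

0.3448


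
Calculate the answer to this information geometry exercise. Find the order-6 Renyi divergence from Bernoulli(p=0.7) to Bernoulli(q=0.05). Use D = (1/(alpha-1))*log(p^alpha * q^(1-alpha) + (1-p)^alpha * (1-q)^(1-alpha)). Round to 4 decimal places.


Renyi divergence of order alpha between Bernoulli distributions:
D = (1/(alpha-1))*log(p^alpha * q^(1-alpha) + (1-p)^alpha * (1-q)^(1-alpha)).
alpha = 6, p = 0.7, q = 0.05.
p^alpha * q^(1-alpha) = 0.7^6 * 0.05^-5 = 376476.8.
(1-p)^alpha * (1-q)^(1-alpha) = 0.3^6 * 0.95^-5 = 0.000942.
sum = 376476.8 + 0.000942 = 376476.800942.
D = (1/5)*log(376476.800942) = 2.5677

2.5677


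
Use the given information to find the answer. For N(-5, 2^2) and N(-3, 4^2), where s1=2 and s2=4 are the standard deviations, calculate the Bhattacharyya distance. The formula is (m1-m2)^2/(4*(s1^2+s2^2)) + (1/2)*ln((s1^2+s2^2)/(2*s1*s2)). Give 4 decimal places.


Bhattacharyya distance between two Gaussians:
DB = (m1-m2)^2/(4*(s1^2+s2^2)) + (1/2)*ln((s1^2+s2^2)/(2*s1*s2)).
(m1-m2)^2 = (-2)^2 = 4.
s1^2+s2^2 = 4 + 16 = 20.
term1 = 4/80 = 0.05.
term2 = 0.5*ln(20/16.0) = 0.111572.
DB = 0.05 + 0.111572 = 0.1616

0.1616


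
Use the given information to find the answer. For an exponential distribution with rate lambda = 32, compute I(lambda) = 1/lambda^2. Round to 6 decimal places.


Fisher information for exponential: I(lambda) = 1/lambda^2.
lambda = 32, lambda^2 = 1024.
I = 1/1024 = 0.000977

0.000977


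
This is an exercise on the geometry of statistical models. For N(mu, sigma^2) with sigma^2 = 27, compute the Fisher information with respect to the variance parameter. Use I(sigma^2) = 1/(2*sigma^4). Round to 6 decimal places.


Fisher information for variance: I(sigma^2) = 1/(2*sigma^4).
sigma^2 = 27, so sigma^4 = 729.
I = 1/(2*729) = 1/1458 = 0.000686

0.000686


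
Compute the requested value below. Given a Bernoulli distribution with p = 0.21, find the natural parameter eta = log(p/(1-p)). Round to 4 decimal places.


Natural parameter for Bernoulli: eta = log(p/(1-p)).
p = 0.21, 1-p = 0.79.
p/(1-p) = 0.265823.
eta = log(0.265823) = -1.3249

-1.3249


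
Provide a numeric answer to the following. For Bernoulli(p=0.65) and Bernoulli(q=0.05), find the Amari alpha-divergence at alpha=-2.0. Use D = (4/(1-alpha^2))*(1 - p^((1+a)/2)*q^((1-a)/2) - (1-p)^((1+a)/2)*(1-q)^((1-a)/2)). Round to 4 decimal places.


Amari alpha-divergence:
D = (4/(1-alpha^2))*(1 - p^((1+a)/2)*q^((1-a)/2) - (1-p)^((1+a)/2)*(1-q)^((1-a)/2)).
alpha = -2.0, p = 0.65, q = 0.05.
e1 = (1+alpha)/2 = -0.5, e2 = (1-alpha)/2 = 1.5.
t1 = p^e1 * q^e2 = 0.65^-0.5 * 0.05^1.5 = 0.013868.
t2 = (1-p)^e1 * (1-q)^e2 = 0.35^-0.5 * 0.95^1.5 = 1.565133.
4/(1-alpha^2) = -1.333333.
D = -1.333333*(1 - 0.013868 - 1.565133) = 0.7720

0.7720


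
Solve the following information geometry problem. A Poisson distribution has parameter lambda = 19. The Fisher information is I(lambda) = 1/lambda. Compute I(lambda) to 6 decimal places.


Fisher information for Poisson: I(lambda) = 1/lambda.
lambda = 19.
I(lambda) = 1/19 = 0.052632

0.052632


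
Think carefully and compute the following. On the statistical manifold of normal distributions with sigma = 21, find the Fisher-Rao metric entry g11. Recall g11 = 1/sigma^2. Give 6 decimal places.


For the 2-parameter normal family, the Fisher metric has:
  g11 = 1/sigma^2, g22 = 2/sigma^2.
sigma = 21, sigma^2 = 441.
g11 = 0.002268

0.002268


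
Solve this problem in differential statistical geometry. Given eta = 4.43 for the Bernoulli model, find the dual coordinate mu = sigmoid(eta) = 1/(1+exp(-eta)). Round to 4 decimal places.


Dual coordinate (expectation parameter) for Bernoulli:
mu = 1/(1+exp(-eta)).
eta = 4.43.
exp(-eta) = exp(-4.43) = 0.011914.
mu = 1/(1+0.011914) = 0.9882

0.9882


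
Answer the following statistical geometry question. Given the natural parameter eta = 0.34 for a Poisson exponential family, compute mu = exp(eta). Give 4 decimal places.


Expectation parameter for Poisson exponential family:
mu = exp(eta).
eta = 0.34.
mu = exp(0.34) = 1.4049

1.4049


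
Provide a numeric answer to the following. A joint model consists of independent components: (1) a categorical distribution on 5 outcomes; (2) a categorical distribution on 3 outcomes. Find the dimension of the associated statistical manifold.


The dimension of a statistical manifold equals the number of free
(independent) real parameters of the model. For a product of independent
blocks the parameter counts add.
- categorical on 5 outcomes (probabilities sum to 1): 5-1 = 4.
- categorical on 3 outcomes (probabilities sum to 1): 3-1 = 2.
Total = 4 + 2 = 6.
Dimension = 6

6
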